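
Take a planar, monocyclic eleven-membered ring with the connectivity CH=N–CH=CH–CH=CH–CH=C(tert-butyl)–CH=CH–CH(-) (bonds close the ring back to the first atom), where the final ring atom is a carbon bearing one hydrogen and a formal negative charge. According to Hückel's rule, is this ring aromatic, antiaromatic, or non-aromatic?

Antiaromatic

Every ring atom contributes a p orbital perpendicular to the ring (each doubly-bonded ring atom is sp² with one p-orbital electron; each sp² =N– keeps its lone pair in-plane and puts one electron into the π system; the carbanion's lone pair occupies the p orbital), so the π system is cyclic and fully conjugated.
Counting π electrons: 5 × 2 = 10 from the double-bond units + 2 from the CH(-) atom = 12.
12 = 4(3); a planar, fully conjugated 4n system is antiaromatic.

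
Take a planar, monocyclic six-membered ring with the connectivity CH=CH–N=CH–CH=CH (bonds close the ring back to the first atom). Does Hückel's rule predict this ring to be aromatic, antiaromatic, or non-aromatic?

The p orbitals form a continuous loop: the double-bond atoms are sp², each contributing one p electron; each =N– nitrogen is pyridine-type (lone pair in the sp² plane, one electron in the p orbital). The ring is fully conjugated.
Adding the contributions, 3 × 2 = 6 from the 3 double-bond units.
6 = 4(1) + 2, which satisfies Hückel's 4n+2 rule.

Aromatic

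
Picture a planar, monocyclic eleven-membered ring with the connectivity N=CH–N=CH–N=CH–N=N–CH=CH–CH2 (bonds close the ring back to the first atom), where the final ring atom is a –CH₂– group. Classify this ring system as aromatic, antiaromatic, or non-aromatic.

Because the tetrahedral CH₂ carbon is sp³ and has no p orbital in the ring π system at the CH2 position, the π system cannot extend all the way around the ring.
Broken conjugation rules out both aromaticity and antiaromaticity.

Non-aromatic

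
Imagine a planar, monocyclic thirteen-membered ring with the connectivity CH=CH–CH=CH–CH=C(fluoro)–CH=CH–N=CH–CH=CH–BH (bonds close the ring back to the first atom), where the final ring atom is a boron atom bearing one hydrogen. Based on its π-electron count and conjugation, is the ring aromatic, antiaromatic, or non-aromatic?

Antiaromatic

Check conjugation: the double-bond atoms are sp², each contributing one p electron; the doubly-bonded nitrogens are pyridine-type — their lone pairs lie in the ring plane, leaving one electron in the p orbital; the boron has an empty p orbital — every position has a p orbital, so the cyclic π system is continuous.
π-electron count: 6 × 2 = 12 from the double-bond units + 0 from the BH atom = 12.
A 4n π count (12, n = 3) in a planar conjugated ring means antiaromatic.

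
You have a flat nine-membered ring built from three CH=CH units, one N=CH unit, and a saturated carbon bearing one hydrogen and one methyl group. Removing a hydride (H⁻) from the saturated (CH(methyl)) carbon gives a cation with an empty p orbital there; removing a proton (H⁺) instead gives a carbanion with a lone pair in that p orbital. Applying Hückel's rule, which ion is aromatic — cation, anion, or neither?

Both ions have a continuous loop of p orbitals — each ring atom is sp².
Cation: 4 × 2 + 0 = 8 π electrons → 4(2), antiaromatic.
Anion: 4 × 2 + 2 = 10 π electrons → 4(2)+2, aromatic.

The anion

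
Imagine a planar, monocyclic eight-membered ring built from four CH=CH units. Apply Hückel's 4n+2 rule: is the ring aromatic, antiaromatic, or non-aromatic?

All ring atoms are sp² and supply a p orbital to the ring (every atom in a ring double bond is sp² and brings one electron to the p orbital); the conjugation is uninterrupted.
Adding the contributions, 4 × 2 = 8 from the 4 double-bond units.
8 is a 4n count (n = 2), so the planar conjugated ring is antiaromatic.
This is cyclooctatetraene.

Antiaromatic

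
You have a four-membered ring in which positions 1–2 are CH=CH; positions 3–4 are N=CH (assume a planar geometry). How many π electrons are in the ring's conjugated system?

Every ring atom contributes a p orbital perpendicular to the ring (every atom in a ring double bond is sp² and brings one electron to the p orbital; the doubly-bonded nitrogens are pyridine-type — their lone pairs lie in the ring plane, leaving one electron in the p orbital), so the π system is cyclic and fully conjugated.
Adding the contributions, 2 × 2 = 4 from the 2 double-bond units.

4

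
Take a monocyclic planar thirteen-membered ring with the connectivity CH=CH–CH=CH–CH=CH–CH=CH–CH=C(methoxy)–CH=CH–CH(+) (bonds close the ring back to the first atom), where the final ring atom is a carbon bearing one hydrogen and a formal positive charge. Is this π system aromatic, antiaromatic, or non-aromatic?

Every ring atom contributes a p orbital perpendicular to the ring (each doubly-bonded ring atom is sp² with one p-orbital electron; the carbocation has an empty p orbital), so the π system is cyclic and fully conjugated.
Counting π electrons: 6 × 2 = 12 from the double-bond units + 0 from the CH(+) atom = 12.
With 12 = 4·3 π electrons, Hückel's rule classifies the planar ring as antiaromatic.

Antiaromatic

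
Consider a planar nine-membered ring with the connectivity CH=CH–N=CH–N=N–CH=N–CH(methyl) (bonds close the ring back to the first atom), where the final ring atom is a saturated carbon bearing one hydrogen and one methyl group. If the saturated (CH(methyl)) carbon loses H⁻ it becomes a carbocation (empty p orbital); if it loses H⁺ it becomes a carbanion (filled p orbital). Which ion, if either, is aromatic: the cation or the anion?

The anion

In either ion the ring is fully conjugated: every atom, including the new sp² carbon, supplies a p orbital.
Cation: 4 × 2 + 0 = 8 π electrons → 4(2), antiaromatic.
Anion: 4 × 2 + 2 = 10 π electrons → 4(2)+2, aromatic.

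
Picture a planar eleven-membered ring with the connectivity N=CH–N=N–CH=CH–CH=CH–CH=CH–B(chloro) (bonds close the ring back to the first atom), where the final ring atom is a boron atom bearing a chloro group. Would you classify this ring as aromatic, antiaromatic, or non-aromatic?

Aromatic

Check conjugation: every atom in a ring double bond is sp² and brings one electron to the p orbital; each =N– nitrogen is pyridine-type (lone pair in the sp² plane, one electron in the p orbital); the boron has an empty p orbital — every position has a p orbital, so the cyclic π system is continuous.
Counting π electrons: 5 × 2 = 10 from the double-bond units + 0 from the B(chloro) atom = 10.
That gives a 4n+2 count (10, n = 2).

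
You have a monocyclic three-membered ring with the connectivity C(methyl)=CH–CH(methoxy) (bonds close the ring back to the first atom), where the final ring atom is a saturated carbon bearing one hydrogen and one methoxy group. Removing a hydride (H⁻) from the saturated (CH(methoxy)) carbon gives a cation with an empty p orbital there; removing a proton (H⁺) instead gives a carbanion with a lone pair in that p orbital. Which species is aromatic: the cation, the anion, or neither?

In both ions every ring atom is sp² and contributes a p orbital, so both rings are fully conjugated.
Cation: 1 × 2 + 0 = 2 π electrons → 4(0)+2, aromatic.
Anion: 1 × 2 + 2 = 4 π electrons → 4(1), antiaromatic.

The cation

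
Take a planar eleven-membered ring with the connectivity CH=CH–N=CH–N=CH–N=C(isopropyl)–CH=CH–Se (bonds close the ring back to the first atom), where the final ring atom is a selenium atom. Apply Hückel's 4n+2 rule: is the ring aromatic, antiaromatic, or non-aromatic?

Check conjugation: each doubly-bonded ring atom is sp² with one p-orbital electron; each =N– nitrogen is pyridine-type (lone pair in the sp² plane, one electron in the p orbital); the selenium donates one lone pair from its p orbital — every position has a p orbital, so the cyclic π system is continuous.
Adding the contributions, 5 × 2 = 10 from the double-bond units + 2 from the Se atom = 12.
12 = 4(3); a planar, fully conjugated 4n system is antiaromatic.

Antiaromatic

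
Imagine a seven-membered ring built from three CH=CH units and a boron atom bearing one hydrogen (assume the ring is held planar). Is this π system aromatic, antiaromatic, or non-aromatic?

Aromatic

All ring atoms are sp² and supply a p orbital to the ring (every atom in a ring double bond is sp² and brings one electron to the p orbital; the boron has an empty p orbital); the conjugation is uninterrupted.
π-electron count: 3 × 2 = 6 from the double-bond units + 0 from the BH atom = 6.
6 = 4(1) + 2, which satisfies Hückel's 4n+2 rule.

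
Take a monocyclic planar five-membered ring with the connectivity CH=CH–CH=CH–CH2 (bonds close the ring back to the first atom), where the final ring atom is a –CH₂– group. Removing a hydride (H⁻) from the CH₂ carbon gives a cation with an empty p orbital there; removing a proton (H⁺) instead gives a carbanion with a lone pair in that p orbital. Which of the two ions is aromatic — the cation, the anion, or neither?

The anion

Once that carbon is sp², every ring atom has a p orbital and both ions are fully conjugated.
Cation: 2 × 2 + 0 = 4 π electrons → 4(1), antiaromatic.
Anion: 2 × 2 + 2 = 6 π electrons → 4(1)+2, aromatic.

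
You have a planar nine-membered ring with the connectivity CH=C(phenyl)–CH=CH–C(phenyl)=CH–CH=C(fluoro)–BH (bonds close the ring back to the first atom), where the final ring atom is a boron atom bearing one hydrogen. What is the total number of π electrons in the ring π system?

8

The p orbitals form a continuous loop: every atom in a ring double bond is sp² and brings one electron to the p orbital; the boron has an empty p orbital. The ring is fully conjugated.
Counting π electrons: 4 × 2 = 8 from the double-bond units + 0 from the BH atom = 8.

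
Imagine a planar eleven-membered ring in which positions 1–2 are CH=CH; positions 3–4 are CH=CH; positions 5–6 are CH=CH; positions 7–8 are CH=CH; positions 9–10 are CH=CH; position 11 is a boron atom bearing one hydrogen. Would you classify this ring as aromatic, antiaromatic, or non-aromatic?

The p orbitals form a continuous loop: the double-bond atoms are sp², each contributing one p electron; the boron has an empty p orbital. The ring is fully conjugated.
Tallying contributions gives 5 × 2 = 10 from the double-bond units + 0 from the BH atom = 10.
Since 10 = 4·2 + 2, the ring meets the 4n+2 criterion.

Aromatic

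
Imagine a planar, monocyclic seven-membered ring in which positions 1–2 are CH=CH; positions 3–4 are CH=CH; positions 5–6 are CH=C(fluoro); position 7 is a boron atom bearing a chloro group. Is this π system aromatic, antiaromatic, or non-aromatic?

Aromatic

Check conjugation: every atom in a ring double bond is sp² and brings one electron to the p orbital; the boron has an empty p orbital — every position has a p orbital, so the cyclic π system is continuous.
π-electron count: 3 × 2 = 6 from the double-bond units + 0 from the B(chloro) atom = 6.
Since 6 = 4·1 + 2, the ring meets the 4n+2 criterion.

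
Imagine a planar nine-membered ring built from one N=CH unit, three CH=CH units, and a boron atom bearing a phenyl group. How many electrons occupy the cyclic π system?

Every ring atom contributes a p orbital perpendicular to the ring (every atom in a ring double bond is sp² and brings one electron to the p orbital; each =N– nitrogen is pyridine-type (lone pair in the sp² plane, one electron in the p orbital); the boron has an empty p orbital), so the π system is cyclic and fully conjugated.
Adding the contributions, 4 × 2 = 8 from the double-bond units + 0 from the B(phenyl) atom = 8.

8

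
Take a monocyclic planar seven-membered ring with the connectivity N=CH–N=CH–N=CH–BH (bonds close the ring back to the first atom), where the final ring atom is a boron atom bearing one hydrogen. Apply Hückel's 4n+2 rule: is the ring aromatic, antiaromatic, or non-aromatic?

Aromatic

All ring atoms are sp² and supply a p orbital to the ring (every atom in a ring double bond is sp² and brings one electron to the p orbital; each sp² =N– keeps its lone pair in-plane and puts one electron into the π system; the boron has an empty p orbital); the conjugation is uninterrupted.
π-electron count: 3 × 2 = 6 from the double-bond units + 0 from the BH atom = 6.
That gives a 4n+2 count (6, n = 1).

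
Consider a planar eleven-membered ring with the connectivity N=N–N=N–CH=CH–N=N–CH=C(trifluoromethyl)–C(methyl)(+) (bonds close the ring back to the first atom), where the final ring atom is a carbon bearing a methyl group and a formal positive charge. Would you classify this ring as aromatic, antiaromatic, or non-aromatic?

All ring atoms are sp² and supply a p orbital to the ring (each doubly-bonded ring atom is sp² with one p-orbital electron; each =N– nitrogen is pyridine-type (lone pair in the sp² plane, one electron in the p orbital); the carbocation has an empty p orbital); the conjugation is uninterrupted.
Counting π electrons: 5 × 2 = 10 from the double-bond units + 0 from the C(methyl)(+) atom = 10.
Since 10 = 4·2 + 2, the ring meets the 4n+2 criterion.

Aromatic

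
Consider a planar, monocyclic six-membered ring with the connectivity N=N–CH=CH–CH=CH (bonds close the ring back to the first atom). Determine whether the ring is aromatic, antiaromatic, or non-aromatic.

All ring atoms are sp² and supply a p orbital to the ring (each doubly-bonded ring atom is sp² with one p-orbital electron; the doubly-bonded nitrogens are pyridine-type — their lone pairs lie in the ring plane, leaving one electron in the p orbital); the conjugation is uninterrupted.
Tallying contributions gives 3 × 2 = 6 from the 3 double-bond units.
Since 6 = 4·1 + 2, the ring meets the 4n+2 criterion.

Aromatic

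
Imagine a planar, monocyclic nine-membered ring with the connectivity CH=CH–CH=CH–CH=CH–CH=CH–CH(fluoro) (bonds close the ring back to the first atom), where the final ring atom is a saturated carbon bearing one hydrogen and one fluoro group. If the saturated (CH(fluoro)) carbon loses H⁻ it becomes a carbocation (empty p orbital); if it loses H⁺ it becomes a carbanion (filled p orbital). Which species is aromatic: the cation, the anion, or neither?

The anion

Once that carbon is sp², every ring atom has a p orbital and both ions are fully conjugated.
Cation: 4 × 2 + 0 = 8 π electrons → 4(2), antiaromatic.
Anion: 4 × 2 + 2 = 10 π electrons → 4(2)+2, aromatic.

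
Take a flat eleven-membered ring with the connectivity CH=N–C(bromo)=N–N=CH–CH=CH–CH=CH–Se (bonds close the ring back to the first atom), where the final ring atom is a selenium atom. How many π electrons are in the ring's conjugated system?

The p orbitals form a continuous loop: the double-bond atoms are sp², each contributing one p electron; each =N– nitrogen is pyridine-type (lone pair in the sp² plane, one electron in the p orbital); the selenium donates one lone pair from its p orbital. The ring is fully conjugated.
Adding the contributions, 5 × 2 = 10 from the double-bond units + 2 from the Se atom = 12.

12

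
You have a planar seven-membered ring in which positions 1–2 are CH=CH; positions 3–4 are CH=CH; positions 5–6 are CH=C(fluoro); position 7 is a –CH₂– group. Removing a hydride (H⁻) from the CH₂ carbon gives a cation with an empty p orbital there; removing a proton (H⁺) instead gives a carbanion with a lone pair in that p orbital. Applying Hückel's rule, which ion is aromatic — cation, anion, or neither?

In either ion the ring is fully conjugated: every atom, including the new sp² carbon, supplies a p orbital.
Cation: 3 × 2 + 0 = 6 π electrons → 4(1)+2, aromatic.
Anion: 3 × 2 + 2 = 8 π electrons → 4(2), antiaromatic.

The cation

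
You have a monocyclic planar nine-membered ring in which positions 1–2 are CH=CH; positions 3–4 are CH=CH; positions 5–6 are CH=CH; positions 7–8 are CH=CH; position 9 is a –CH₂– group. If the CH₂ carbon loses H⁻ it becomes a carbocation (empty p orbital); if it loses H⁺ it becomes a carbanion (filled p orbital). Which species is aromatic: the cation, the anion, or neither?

The anion

Both ions have a continuous loop of p orbitals — each ring atom is sp².
Cation: 4 × 2 + 0 = 8 π electrons → 4(2), antiaromatic.
Anion: 4 × 2 + 2 = 10 π electrons → 4(2)+2, aromatic.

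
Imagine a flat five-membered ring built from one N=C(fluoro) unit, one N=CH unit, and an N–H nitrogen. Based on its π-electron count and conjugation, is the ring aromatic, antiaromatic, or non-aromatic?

The p orbitals form a continuous loop: the double-bond atoms are sp², each contributing one p electron; each =N– nitrogen is pyridine-type (lone pair in the sp² plane, one electron in the p orbital); the pyrrole-type nitrogen donates its lone pair from the p orbital. The ring is fully conjugated.
Counting π electrons: 2 × 2 = 4 from the double-bond units + 2 from the NH atom = 6.
Since 6 = 4·1 + 2, the ring meets the 4n+2 criterion.

Aromatic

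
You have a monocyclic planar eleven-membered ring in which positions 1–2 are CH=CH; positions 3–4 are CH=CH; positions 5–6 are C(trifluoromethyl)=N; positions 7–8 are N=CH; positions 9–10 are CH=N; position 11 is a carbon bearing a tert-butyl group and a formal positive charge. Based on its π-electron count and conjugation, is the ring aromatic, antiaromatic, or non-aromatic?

Aromatic

The p orbitals form a continuous loop: each doubly-bonded ring atom is sp² with one p-orbital electron; the doubly-bonded nitrogens are pyridine-type — their lone pairs lie in the ring plane, leaving one electron in the p orbital; the carbocation has an empty p orbital. The ring is fully conjugated.
Adding the contributions, 5 × 2 = 10 from the double-bond units + 0 from the C(tert-butyl)(+) atom = 10.
Since 10 = 4·2 + 2, the ring meets the 4n+2 criterion.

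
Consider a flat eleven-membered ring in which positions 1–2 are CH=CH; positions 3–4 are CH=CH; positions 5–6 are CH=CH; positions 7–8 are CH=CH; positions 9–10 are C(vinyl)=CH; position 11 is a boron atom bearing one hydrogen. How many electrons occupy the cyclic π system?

The p orbitals form a continuous loop: the double-bond atoms are sp², each contributing one p electron; the boron has an empty p orbital. The ring is fully conjugated.
π-electron count: 5 × 2 = 10 from the double-bond units + 0 from the BH atom = 10.

10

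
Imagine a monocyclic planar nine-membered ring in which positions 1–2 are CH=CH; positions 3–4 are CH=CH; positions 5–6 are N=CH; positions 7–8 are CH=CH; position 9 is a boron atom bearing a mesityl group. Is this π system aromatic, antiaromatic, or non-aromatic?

Every ring atom contributes a p orbital perpendicular to the ring (the double-bond atoms are sp², each contributing one p electron; the doubly-bonded nitrogens are pyridine-type — their lone pairs lie in the ring plane, leaving one electron in the p orbital; the boron has an empty p orbital), so the π system is cyclic and fully conjugated.
Counting π electrons: 4 × 2 = 8 from the double-bond units + 0 from the B(mesityl) atom = 8.
8 is a 4n count (n = 2), so the planar conjugated ring is antiaromatic.

Antiaromatic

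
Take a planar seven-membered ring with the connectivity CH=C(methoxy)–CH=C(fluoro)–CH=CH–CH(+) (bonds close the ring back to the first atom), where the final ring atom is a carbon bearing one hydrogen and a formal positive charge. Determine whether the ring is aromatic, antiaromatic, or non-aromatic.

Aromatic

Check conjugation: the double-bond atoms are sp², each contributing one p electron; the carbocation has an empty p orbital — every position has a p orbital, so the cyclic π system is continuous.
Adding the contributions, 3 × 2 = 6 from the double-bond units + 0 from the CH(+) atom = 6.
6 = 4(1) + 2, which satisfies Hückel's 4n+2 rule.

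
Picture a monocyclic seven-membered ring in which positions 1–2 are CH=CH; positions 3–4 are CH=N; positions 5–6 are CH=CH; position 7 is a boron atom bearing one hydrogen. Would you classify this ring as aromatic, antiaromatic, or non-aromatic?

Aromatic

The p orbitals form a continuous loop: the double-bond atoms are sp², each contributing one p electron; each sp² =N– keeps its lone pair in-plane and puts one electron into the π system; the boron has an empty p orbital. The ring is fully conjugated.
π-electron count: 3 × 2 = 6 from the double-bond units + 0 from the BH atom = 6.
6 = 4(1) + 2, which satisfies Hückel's 4n+2 rule.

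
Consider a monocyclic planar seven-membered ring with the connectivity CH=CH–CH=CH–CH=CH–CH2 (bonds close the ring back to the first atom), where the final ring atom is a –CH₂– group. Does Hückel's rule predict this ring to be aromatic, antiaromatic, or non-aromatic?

Because the tetrahedral CH₂ carbon is sp³ and has no p orbital in the ring π system at the CH2 position, the π system cannot extend all the way around the ring.
Hückel's rule only applies to fully conjugated rings, so this one is simply non-aromatic.

Non-aromatic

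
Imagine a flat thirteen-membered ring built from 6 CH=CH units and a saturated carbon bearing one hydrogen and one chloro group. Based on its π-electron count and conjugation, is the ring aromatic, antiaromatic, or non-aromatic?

Non-aromatic

The CH(chloro) position has four σ bonds — that saturated carbon is sp³ and has no p orbital in the ring π system — so the cyclic conjugation is interrupted.
Hückel's rule only applies to fully conjugated rings, so this one is simply non-aromatic.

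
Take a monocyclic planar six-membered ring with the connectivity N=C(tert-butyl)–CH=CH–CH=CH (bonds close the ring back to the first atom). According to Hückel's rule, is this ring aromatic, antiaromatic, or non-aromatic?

Check conjugation: each doubly-bonded ring atom is sp² with one p-orbital electron; each sp² =N– keeps its lone pair in-plane and puts one electron into the π system — every position has a p orbital, so the cyclic π system is continuous.
Counting π electrons: 3 × 2 = 6 from the 3 double-bond units.
That gives a 4n+2 count (6, n = 1).

Aromatic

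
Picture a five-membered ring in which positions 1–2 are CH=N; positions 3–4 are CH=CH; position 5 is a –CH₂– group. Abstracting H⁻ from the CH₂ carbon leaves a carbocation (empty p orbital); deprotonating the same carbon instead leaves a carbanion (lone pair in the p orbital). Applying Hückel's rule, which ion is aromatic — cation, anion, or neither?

Both ions have a continuous loop of p orbitals — each ring atom is sp².
Cation: 2 × 2 + 0 = 4 π electrons → 4(1), antiaromatic.
Anion: 2 × 2 + 2 = 6 π electrons → 4(1)+2, aromatic.

The anion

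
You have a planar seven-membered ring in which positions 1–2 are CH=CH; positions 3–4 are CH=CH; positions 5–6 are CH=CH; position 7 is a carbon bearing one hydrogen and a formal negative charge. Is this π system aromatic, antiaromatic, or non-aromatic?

Antiaromatic

All ring atoms are sp² and supply a p orbital to the ring (each doubly-bonded ring atom is sp² with one p-orbital electron; the carbanion's lone pair occupies the p orbital); the conjugation is uninterrupted.
Counting π electrons: 3 × 2 = 6 from the double-bond units + 2 from the CH(-) atom = 8.
8 is a 4n count (n = 2), so the planar conjugated ring is antiaromatic.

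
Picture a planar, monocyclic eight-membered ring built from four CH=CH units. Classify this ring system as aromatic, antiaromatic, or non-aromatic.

Check conjugation: each doubly-bonded ring atom is sp² with one p-orbital electron — every position has a p orbital, so the cyclic π system is continuous.
Counting π electrons: 4 × 2 = 8 from the 4 double-bond units.
8 is a 4n count (n = 2), so the planar conjugated ring is antiaromatic.
(This ring is cyclooctatetraene.)

Antiaromatic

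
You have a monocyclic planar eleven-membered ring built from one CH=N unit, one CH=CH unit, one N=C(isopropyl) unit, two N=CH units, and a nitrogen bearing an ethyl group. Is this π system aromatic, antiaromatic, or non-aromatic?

Check conjugation: every atom in a ring double bond is sp² and brings one electron to the p orbital; each sp² =N– keeps its lone pair in-plane and puts one electron into the π system; the pyrrole-type nitrogen donates its lone pair from the p orbital — every position has a p orbital, so the cyclic π system is continuous.
Tallying contributions gives 5 × 2 = 10 from the double-bond units + 2 from the N(ethyl) atom = 12.
With 12 = 4·3 π electrons, Hückel's rule classifies the planar ring as antiaromatic.

Antiaromatic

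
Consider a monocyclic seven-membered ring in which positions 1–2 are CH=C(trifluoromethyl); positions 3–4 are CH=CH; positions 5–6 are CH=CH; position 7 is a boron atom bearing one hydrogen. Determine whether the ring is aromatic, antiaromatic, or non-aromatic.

Aromatic

Check conjugation: each doubly-bonded ring atom is sp² with one p-orbital electron; the boron has an empty p orbital — every position has a p orbital, so the cyclic π system is continuous.
Counting π electrons: 3 × 2 = 6 from the double-bond units + 0 from the BH atom = 6.
Since 6 = 4·1 + 2, the ring meets the 4n+2 criterion.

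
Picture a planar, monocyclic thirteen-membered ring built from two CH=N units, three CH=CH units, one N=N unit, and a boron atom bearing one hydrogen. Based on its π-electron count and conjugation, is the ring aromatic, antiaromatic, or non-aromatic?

All ring atoms are sp² and supply a p orbital to the ring (every atom in a ring double bond is sp² and brings one electron to the p orbital; the doubly-bonded nitrogens are pyridine-type — their lone pairs lie in the ring plane, leaving one electron in the p orbital; the boron has an empty p orbital); the conjugation is uninterrupted.
π-electron count: 6 × 2 = 12 from the double-bond units + 0 from the BH atom = 12.
12 is a 4n count (n = 3), so the planar conjugated ring is antiaromatic.

Antiaromatic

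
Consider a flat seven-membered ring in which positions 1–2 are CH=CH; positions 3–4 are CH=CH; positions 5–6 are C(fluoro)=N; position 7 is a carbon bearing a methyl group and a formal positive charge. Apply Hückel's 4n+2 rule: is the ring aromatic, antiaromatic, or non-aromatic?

Every ring atom contributes a p orbital perpendicular to the ring (each doubly-bonded ring atom is sp² with one p-orbital electron; each sp² =N– keeps its lone pair in-plane and puts one electron into the π system; the carbocation has an empty p orbital), so the π system is cyclic and fully conjugated.
Tallying contributions gives 3 × 2 = 6 from the double-bond units + 0 from the C(methyl)(+) atom = 6.
Since 6 = 4·1 + 2, the ring meets the 4n+2 criterion.

Aromatic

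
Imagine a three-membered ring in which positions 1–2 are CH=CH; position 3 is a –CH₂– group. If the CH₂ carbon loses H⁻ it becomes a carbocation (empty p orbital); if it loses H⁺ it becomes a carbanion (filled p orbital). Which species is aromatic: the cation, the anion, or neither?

The cation

Both ions have a continuous loop of p orbitals — each ring atom is sp².
Cation: 1 × 2 + 0 = 2 π electrons → 4(0)+2, aromatic.
Anion: 1 × 2 + 2 = 4 π electrons → 4(1), antiaromatic.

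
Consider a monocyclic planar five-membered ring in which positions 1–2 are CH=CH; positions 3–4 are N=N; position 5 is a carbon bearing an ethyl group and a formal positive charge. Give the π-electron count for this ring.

4

Every ring atom contributes a p orbital perpendicular to the ring (the double-bond atoms are sp², each contributing one p electron; each sp² =N– keeps its lone pair in-plane and puts one electron into the π system; the carbocation has an empty p orbital), so the π system is cyclic and fully conjugated.
Adding the contributions, 2 × 2 = 4 from the double-bond units + 0 from the C(ethyl)(+) atom = 4.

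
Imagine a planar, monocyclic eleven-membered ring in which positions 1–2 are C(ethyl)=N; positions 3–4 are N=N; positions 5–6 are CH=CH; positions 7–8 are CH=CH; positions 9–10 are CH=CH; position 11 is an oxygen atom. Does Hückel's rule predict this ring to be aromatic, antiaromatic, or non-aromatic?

Antiaromatic

Every ring atom contributes a p orbital perpendicular to the ring (the double-bond atoms are sp², each contributing one p electron; each sp² =N– keeps its lone pair in-plane and puts one electron into the π system; the oxygen donates one lone pair from its p orbital), so the π system is cyclic and fully conjugated.
Tallying contributions gives 5 × 2 = 10 from the double-bond units + 2 from the O atom = 12.
12 is a 4n count (n = 3), so the planar conjugated ring is antiaromatic.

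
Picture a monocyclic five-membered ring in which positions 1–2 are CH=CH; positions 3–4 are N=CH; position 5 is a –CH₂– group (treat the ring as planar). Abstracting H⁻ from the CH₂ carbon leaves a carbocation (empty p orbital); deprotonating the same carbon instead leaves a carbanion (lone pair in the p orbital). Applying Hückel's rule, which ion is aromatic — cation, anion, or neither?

Both ions have a continuous loop of p orbitals — each ring atom is sp².
Cation: 2 × 2 + 0 = 4 π electrons → 4(1), antiaromatic.
Anion: 2 × 2 + 2 = 6 π electrons → 4(1)+2, aromatic.

The anion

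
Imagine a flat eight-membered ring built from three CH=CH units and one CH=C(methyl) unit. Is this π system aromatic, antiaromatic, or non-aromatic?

Antiaromatic

The p orbitals form a continuous loop: each doubly-bonded ring atom is sp² with one p-orbital electron. The ring is fully conjugated.
Tallying contributions gives 4 × 2 = 8 from the 4 double-bond units.
With 8 = 4·2 π electrons, Hückel's rule classifies the planar ring as antiaromatic.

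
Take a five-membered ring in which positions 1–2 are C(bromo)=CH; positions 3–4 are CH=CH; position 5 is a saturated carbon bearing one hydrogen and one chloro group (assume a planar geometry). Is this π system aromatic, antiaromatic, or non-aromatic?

Because that saturated carbon is sp³ and has no p orbital in the ring π system at the CH(chloro) position, the π system cannot extend all the way around the ring.
A ring that is not fully conjugated cannot be aromatic or antiaromatic regardless of its π-electron count.

Non-aromatic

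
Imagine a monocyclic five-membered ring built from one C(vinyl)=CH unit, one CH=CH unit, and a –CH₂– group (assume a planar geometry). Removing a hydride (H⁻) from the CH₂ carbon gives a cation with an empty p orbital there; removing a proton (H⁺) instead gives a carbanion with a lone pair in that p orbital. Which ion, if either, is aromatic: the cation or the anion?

The anion

Both ions have a continuous loop of p orbitals — each ring atom is sp².
Cation: 2 × 2 + 0 = 4 π electrons → 4(1), antiaromatic.
Anion: 2 × 2 + 2 = 6 π electrons → 4(1)+2, aromatic.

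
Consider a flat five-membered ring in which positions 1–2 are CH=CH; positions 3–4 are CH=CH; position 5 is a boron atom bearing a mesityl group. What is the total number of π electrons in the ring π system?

4

The p orbitals form a continuous loop: every atom in a ring double bond is sp² and brings one electron to the p orbital; the boron has an empty p orbital. The ring is fully conjugated.
Tallying contributions gives 2 × 2 = 4 from the double-bond units + 0 from the B(mesityl) atom = 4.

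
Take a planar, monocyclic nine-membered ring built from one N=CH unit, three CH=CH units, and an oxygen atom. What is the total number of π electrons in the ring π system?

Every ring atom contributes a p orbital perpendicular to the ring (every atom in a ring double bond is sp² and brings one electron to the p orbital; each sp² =N– keeps its lone pair in-plane and puts one electron into the π system; the oxygen donates one lone pair from its p orbital), so the π system is cyclic and fully conjugated.
Tallying contributions gives 4 × 2 = 8 from the double-bond units + 2 from the O atom = 10.

10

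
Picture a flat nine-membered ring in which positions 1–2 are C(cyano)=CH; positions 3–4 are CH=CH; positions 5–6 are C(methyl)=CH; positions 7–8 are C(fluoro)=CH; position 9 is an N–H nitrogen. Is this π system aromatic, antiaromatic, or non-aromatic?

Aromatic

The p orbitals form a continuous loop: the double-bond atoms are sp², each contributing one p electron; the pyrrole-type nitrogen donates its lone pair from the p orbital. The ring is fully conjugated.
Adding the contributions, 4 × 2 = 8 from the double-bond units + 2 from the NH atom = 10.
10 = 4(2) + 2, which satisfies Hückel's 4n+2 rule.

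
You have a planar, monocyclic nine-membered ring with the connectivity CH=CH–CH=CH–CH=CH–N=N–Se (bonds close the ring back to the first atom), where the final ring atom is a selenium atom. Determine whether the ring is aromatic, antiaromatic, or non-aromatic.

Aromatic

Every ring atom contributes a p orbital perpendicular to the ring (each doubly-bonded ring atom is sp² with one p-orbital electron; the doubly-bonded nitrogens are pyridine-type — their lone pairs lie in the ring plane, leaving one electron in the p orbital; the selenium donates one lone pair from its p orbital), so the π system is cyclic and fully conjugated.
Tallying contributions gives 4 × 2 = 8 from the double-bond units + 2 from the Se atom = 10.
With 10 π electrons (n = 2), the Hückel 4n+2 condition holds.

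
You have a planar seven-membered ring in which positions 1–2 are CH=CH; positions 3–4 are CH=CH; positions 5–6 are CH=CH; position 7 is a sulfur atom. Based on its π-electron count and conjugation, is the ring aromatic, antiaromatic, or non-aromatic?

Check conjugation: the double-bond atoms are sp², each contributing one p electron; the sulfur donates one lone pair from its p orbital — every position has a p orbital, so the cyclic π system is continuous.
Counting π electrons: 3 × 2 = 6 from the double-bond units + 2 from the S atom = 8.
With 8 = 4·2 π electrons, Hückel's rule classifies the planar ring as antiaromatic.

Antiaromatic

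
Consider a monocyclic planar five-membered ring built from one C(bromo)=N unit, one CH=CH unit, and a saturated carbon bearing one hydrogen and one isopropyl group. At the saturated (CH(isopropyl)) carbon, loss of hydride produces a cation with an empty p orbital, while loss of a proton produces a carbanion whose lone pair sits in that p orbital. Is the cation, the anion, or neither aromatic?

The anion

Once that carbon is sp², every ring atom has a p orbital and both ions are fully conjugated.
Cation: 2 × 2 + 0 = 4 π electrons → 4(1), antiaromatic.
Anion: 2 × 2 + 2 = 6 π electrons → 4(1)+2, aromatic.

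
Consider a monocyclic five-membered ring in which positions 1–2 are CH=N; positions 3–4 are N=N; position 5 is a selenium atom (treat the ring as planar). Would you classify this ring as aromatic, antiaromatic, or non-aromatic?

Aromatic

The p orbitals form a continuous loop: every atom in a ring double bond is sp² and brings one electron to the p orbital; each =N– nitrogen is pyridine-type (lone pair in the sp² plane, one electron in the p orbital); the selenium donates one lone pair from its p orbital. The ring is fully conjugated.
Counting π electrons: 2 × 2 = 4 from the double-bond units + 2 from the Se atom = 6.
That gives a 4n+2 count (6, n = 1).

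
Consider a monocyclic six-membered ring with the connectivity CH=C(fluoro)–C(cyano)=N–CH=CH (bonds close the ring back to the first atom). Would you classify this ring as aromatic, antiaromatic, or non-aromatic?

Aromatic

Every ring atom contributes a p orbital perpendicular to the ring (the double-bond atoms are sp², each contributing one p electron; the doubly-bonded nitrogens are pyridine-type — their lone pairs lie in the ring plane, leaving one electron in the p orbital), so the π system is cyclic and fully conjugated.
Counting π electrons: 3 × 2 = 6 from the 3 double-bond units.
6 = 4(1) + 2, which satisfies Hückel's 4n+2 rule.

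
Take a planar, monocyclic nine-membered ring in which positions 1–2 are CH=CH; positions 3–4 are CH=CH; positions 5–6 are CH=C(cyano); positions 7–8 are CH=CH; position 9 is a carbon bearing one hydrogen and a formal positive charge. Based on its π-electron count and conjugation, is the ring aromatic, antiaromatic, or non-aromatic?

Antiaromatic

Every ring atom contributes a p orbital perpendicular to the ring (the double-bond atoms are sp², each contributing one p electron; the carbocation has an empty p orbital), so the π system is cyclic and fully conjugated.
π-electron count: 4 × 2 = 8 from the double-bond units + 0 from the CH(+) atom = 8.
8 is a 4n count (n = 2), so the planar conjugated ring is antiaromatic.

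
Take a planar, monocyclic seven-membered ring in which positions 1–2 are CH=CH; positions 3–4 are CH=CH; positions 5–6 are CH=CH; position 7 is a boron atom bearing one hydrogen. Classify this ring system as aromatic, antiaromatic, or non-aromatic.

Aromatic

Every ring atom contributes a p orbital perpendicular to the ring (every atom in a ring double bond is sp² and brings one electron to the p orbital; the boron has an empty p orbital), so the π system is cyclic and fully conjugated.
π-electron count: 3 × 2 = 6 from the double-bond units + 0 from the BH atom = 6.
Since 6 = 4·1 + 2, the ring meets the 4n+2 criterion.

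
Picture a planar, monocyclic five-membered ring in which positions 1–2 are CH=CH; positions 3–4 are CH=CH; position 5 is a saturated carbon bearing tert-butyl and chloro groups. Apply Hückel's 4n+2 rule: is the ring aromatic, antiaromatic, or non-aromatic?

Non-aromatic

The C(tert-butyl)(chloro) carbon is saturated: that saturated carbon is sp³ and has no p orbital in the ring π system. Conjugation is not continuous around the ring.
Hückel's rule only applies to fully conjugated rings, so this one is simply non-aromatic.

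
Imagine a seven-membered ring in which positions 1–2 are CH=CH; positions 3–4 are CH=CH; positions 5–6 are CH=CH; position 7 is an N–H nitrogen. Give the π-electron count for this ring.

The p orbitals form a continuous loop: the double-bond atoms are sp², each contributing one p electron; the pyrrole-type nitrogen donates its lone pair from the p orbital. The ring is fully conjugated.
π-electron count: 3 × 2 = 6 from the double-bond units + 2 from the NH atom = 8.

8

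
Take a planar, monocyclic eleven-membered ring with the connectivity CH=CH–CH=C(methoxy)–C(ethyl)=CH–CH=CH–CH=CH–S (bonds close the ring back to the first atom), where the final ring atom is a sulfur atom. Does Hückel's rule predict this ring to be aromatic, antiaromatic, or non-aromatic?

Check conjugation: each doubly-bonded ring atom is sp² with one p-orbital electron; the sulfur donates one lone pair from its p orbital — every position has a p orbital, so the cyclic π system is continuous.
Tallying contributions gives 5 × 2 = 10 from the double-bond units + 2 from the S atom = 12.
With 12 = 4·3 π electrons, Hückel's rule classifies the planar ring as antiaromatic.

Antiaromatic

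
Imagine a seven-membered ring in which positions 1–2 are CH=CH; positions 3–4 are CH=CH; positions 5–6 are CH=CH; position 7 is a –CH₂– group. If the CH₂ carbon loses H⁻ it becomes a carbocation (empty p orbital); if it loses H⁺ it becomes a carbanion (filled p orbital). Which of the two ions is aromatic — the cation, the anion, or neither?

The cation

Both ions have a continuous loop of p orbitals — each ring atom is sp².
Cation: 3 × 2 + 0 = 6 π electrons → 4(1)+2, aromatic.
Anion: 3 × 2 + 2 = 8 π electrons → 4(2), antiaromatic.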